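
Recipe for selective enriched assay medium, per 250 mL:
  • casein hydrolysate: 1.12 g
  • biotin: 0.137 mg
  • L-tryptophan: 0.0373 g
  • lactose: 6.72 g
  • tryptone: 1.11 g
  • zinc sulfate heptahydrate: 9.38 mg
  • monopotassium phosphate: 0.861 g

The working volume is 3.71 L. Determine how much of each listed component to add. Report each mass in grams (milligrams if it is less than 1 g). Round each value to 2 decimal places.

casein hydrolysate 16.62 g; biotin 2.03 mg; L-tryptophan 553.53 mg; lactose 99.72 g; tryptone 16.47 g; zinc sulfate heptahydrate 139.20 mg; monopotassium phosphate 12.78 g

Ratio of target to recipe volume: 3710 / 250 = 14.84.
casein hydrolysate: 1.12 g × (3710 mL / 250 mL) = 16.62 g
biotin: 0.137 mg × (3710 mL / 250 mL) = 2.03 mg
L-tryptophan: 0.0373 g × (3710 mL / 250 mL) = 0.553532 g = 553.53 mg
lactose: 6.72 g × (3710 mL / 250 mL) = 99.72 g
tryptone: 1.11 g × (3710 mL / 250 mL) = 16.47 g
zinc sulfate heptahydrate: 9.38 mg × (3710 mL / 250 mL) = 139.20 mg
monopotassium phosphate: 0.861 g × (3710 mL / 250 mL) = 12.78 g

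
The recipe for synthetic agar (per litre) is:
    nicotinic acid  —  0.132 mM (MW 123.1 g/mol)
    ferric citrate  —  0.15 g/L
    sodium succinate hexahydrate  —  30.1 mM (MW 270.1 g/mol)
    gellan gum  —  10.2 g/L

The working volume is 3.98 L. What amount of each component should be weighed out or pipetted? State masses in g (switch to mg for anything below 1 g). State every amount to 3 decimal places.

nicotinic acid 64.672 mg; ferric citrate 597.000 mg; sodium succinate hexahydrate 32.357 g; gellan gum 40.596 g

Working volume: 3.98 L.
nicotinic acid: 0.132 mmol/L × 123.1 mg/mmol × 3.98 L = 64.672 mg
ferric citrate: 0.15 g/L × 3.98 L = 0.597 g = 597.000 mg
sodium succinate hexahydrate: 30.1 mmol/L × 270.1 g/mol × 3.98 L ÷ 1000 = 32.357 g
gellan gum: 10.2 g/L × 3.98 L = 40.596 g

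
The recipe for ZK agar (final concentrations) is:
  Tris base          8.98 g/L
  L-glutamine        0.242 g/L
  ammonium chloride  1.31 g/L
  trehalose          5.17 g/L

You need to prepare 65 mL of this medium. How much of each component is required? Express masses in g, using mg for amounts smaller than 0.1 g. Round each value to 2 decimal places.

Tris base 0.58 g; L-glutamine 15.73 mg; ammonium chloride 85.15 mg; trehalose 0.34 g

Working volume: 65 mL = 0.065 L.
Tris base: 8.98 g/L × 0.065 L = 0.58 g
L-glutamine: 0.242 g/L × 0.065 L = 0.01573 g = 15.73 mg
ammonium chloride: 1.31 g/L × 0.065 L = 0.08515 g = 85.15 mg
trehalose: 5.17 g/L × 0.065 L = 0.34 g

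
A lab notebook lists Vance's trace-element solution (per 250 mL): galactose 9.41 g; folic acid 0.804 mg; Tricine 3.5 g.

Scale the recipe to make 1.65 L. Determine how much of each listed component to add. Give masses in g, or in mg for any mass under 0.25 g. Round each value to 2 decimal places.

galactose 62.11 g; folic acid 5.31 mg; Tricine 23.10 g

Scale factor = 1650 mL / 250 mL = 6.6.
galactose: 9.41 g × (1650 mL / 250 mL) = 62.11 g
folic acid: 0.804 mg × (1650 mL / 250 mL) = 5.31 mg
Tricine: 3.5 g × (1650 mL / 250 mL) = 23.10 g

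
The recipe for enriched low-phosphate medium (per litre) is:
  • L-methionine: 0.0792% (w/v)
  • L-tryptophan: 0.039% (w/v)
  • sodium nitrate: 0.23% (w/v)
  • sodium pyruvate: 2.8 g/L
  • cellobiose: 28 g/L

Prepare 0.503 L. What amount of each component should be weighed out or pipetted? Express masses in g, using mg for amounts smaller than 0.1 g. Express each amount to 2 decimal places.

Working volume: 0.503 L.
L-methionine: 0.0792% w/v = 0.792 g/L → 0.792 × 0.503 L = 0.40 g
L-tryptophan: 0.039% w/v = 0.39 g/L → 0.39 × 0.503 L = 0.20 g
sodium nitrate: 0.23% w/v = 2.3 g/L → 2.3 × 0.503 L = 1.16 g
sodium pyruvate: 2.8 g/L × 0.503 L = 1.41 g
cellobiose: 28 g/L × 0.503 L = 14.08 g

L-methionine 0.40 g; L-tryptophan 0.20 g; sodium nitrate 1.16 g; sodium pyruvate 1.41 g; cellobiose 14.08 g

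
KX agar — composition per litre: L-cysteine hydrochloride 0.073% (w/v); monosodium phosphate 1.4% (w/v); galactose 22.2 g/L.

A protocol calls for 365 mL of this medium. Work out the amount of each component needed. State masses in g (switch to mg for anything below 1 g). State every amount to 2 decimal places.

L-cysteine hydrochloride 266.45 mg; monosodium phosphate 5.11 g; galactose 8.10 g

Target volume = 365 mL = 0.365 L.
L-cysteine hydrochloride: 0.073 g per 100 mL × 365 mL ÷ 100 = 0.26645 g = 266.45 mg
monosodium phosphate: 1.4% w/v = 14 g/L → 14 × 0.365 L = 5.11 g
galactose: 22.2 g/L × 0.365 L = 8.10 g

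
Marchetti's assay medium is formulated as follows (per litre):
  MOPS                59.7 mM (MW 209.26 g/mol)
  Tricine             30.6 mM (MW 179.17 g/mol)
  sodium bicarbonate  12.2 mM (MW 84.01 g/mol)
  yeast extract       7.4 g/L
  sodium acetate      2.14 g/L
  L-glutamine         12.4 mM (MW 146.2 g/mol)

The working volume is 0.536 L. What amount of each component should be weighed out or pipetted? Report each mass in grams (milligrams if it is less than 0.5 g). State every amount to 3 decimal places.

MOPS 6.696 g; Tricine 2.939 g; sodium bicarbonate 0.549 g; yeast extract 3.966 g; sodium acetate 1.147 g; L-glutamine 0.972 g

Working volume: 0.536 L.
MOPS: 59.7 mmol/L × 209.26 g/mol × 0.536 L ÷ 1000 = 6.696 g
Tricine: 30.6 mmol/L × 179.17 g/mol × 0.536 L ÷ 1000 = 2.939 g
sodium bicarbonate: 12.2 mmol/L × 84.01 g/mol × 0.536 L ÷ 1000 = 0.549 g
yeast extract: 7.4 g/L × 0.536 L = 3.966 g
sodium acetate: 2.14 g/L × 0.536 L = 1.147 g
L-glutamine: 12.4 mmol/L × 146.2 g/mol × 0.536 L ÷ 1000 = 0.972 g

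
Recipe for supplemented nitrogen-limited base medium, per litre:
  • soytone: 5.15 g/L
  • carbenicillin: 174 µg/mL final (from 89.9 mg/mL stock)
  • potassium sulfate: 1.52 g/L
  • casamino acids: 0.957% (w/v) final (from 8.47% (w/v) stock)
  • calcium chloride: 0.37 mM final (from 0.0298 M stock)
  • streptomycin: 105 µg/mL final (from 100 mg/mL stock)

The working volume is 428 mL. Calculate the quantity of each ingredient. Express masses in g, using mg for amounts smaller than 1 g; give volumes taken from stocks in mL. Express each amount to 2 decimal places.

Scale factor relative to 1 L: 0.428.
soytone: 5.15 g/L × 0.428 L = 2.20 g
carbenicillin: dilute stock: 174 µg/mL × 428 mL ÷ 89900 µg/mL = 0.83 mL
potassium sulfate: 1.52 g/L × 0.428 L = 0.65056 g = 650.56 mg
casamino acids: dilute stock: 0.957% ÷ 8.47% × 428 mL = 48.36 mL
calcium chloride: C1V1 = C2V2 → 0.37 mM × 428 mL ÷ 29.8 mM = 5.31 mL
streptomycin: dilute stock: 105 µg/mL × 428 mL ÷ 100000 µg/mL = 0.45 mL

soytone 2.20 g; carbenicillin 0.83 mL; potassium sulfate 650.56 mg; casamino acids 48.36 mL; calcium chloride 5.31 mL; streptomycin 0.45 mL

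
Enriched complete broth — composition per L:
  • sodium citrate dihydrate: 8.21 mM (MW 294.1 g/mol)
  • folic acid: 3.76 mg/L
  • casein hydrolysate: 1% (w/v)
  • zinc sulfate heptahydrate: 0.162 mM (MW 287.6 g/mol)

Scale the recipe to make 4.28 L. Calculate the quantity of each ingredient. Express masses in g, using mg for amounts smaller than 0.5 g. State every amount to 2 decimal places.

sodium citrate dihydrate 10.33 g; folic acid 16.09 mg; casein hydrolysate 42.80 g; zinc sulfate heptahydrate 199.41 mg

Scale factor relative to 1 L: 4.28.
sodium citrate dihydrate: 8.21 mmol/L × 294.1 g/mol × 4.28 L ÷ 1000 = 10.33 g
folic acid: 3.76 mg/L × 4.28 L = 16.09 mg
casein hydrolysate: 1 g per 100 mL × 4280 mL ÷ 100 = 42.80 g
zinc sulfate heptahydrate: 0.162 mmol/L × 287.6 mg/mmol × 4.28 L = 199.41 mg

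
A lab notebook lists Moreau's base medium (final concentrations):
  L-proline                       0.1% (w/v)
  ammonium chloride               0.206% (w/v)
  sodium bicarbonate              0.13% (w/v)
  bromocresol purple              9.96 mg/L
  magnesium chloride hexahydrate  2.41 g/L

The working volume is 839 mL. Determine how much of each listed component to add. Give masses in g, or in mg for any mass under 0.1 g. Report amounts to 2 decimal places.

L-proline 0.84 g; ammonium chloride 1.73 g; sodium bicarbonate 1.09 g; bromocresol purple 8.36 mg; magnesium chloride hexahydrate 2.02 g

Scale factor relative to 1 L: 0.839.
L-proline: 0.1% w/v = 1 g/L → 1 × 0.839 L = 0.84 g
ammonium chloride: 0.206 g per 100 mL × 839 mL ÷ 100 = 1.73 g
sodium bicarbonate: 0.13 g per 100 mL × 839 mL ÷ 100 = 1.09 g
bromocresol purple: 9.96 mg/L × 0.839 L = 8.36 mg
magnesium chloride hexahydrate: 2.41 g/L × 0.839 L = 2.02 g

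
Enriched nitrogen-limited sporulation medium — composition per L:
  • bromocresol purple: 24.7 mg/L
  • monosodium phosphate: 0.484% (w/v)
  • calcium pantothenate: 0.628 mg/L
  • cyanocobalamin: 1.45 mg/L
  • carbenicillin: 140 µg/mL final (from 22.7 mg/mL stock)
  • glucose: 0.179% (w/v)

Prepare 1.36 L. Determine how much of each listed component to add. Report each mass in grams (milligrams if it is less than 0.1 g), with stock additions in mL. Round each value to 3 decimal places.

Working volume: 1.36 L.
bromocresol purple: 24.7 mg/L × 1.36 L = 33.592 mg
monosodium phosphate: 0.484 g per 100 mL × 1360 mL ÷ 100 = 6.582 g
calcium pantothenate: 0.628 mg/L × 1.36 L = 0.854 mg
cyanocobalamin: 1.45 mg/L × 1.36 L = 1.972 mg
carbenicillin: dilute stock: 140 µg/mL × 1360 mL ÷ 22700 µg/mL = 8.388 mL
glucose: 0.179% w/v = 1.79 g/L → 1.79 × 1.36 L = 2.434 g

bromocresol purple 33.592 mg; monosodium phosphate 6.582 g; calcium pantothenate 0.854 mg; cyanocobalamin 1.972 mg; carbenicillin 8.388 mL; glucose 2.434 g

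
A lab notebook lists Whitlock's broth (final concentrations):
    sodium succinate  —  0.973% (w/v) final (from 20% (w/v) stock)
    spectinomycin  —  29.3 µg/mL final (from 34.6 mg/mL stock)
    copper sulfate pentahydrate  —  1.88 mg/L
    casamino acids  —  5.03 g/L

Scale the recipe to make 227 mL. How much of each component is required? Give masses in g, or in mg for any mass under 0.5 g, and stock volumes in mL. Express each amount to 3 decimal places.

sodium succinate 11.044 mL; spectinomycin 0.192 mL; copper sulfate pentahydrate 0.427 mg; casamino acids 1.142 g

Working volume: 227 mL = 0.227 L.
sodium succinate: V = C2·V2/C1 = 0.973% ÷ 20% × 227 mL = 11.044 mL
spectinomycin: C1V1 = C2V2 → 29.3 µg/mL × 227 mL ÷ 34600 µg/mL = 0.192 mL
copper sulfate pentahydrate: 1.88 mg/L × 0.227 L = 0.427 mg
casamino acids: 5.03 g/L × 0.227 L = 1.142 g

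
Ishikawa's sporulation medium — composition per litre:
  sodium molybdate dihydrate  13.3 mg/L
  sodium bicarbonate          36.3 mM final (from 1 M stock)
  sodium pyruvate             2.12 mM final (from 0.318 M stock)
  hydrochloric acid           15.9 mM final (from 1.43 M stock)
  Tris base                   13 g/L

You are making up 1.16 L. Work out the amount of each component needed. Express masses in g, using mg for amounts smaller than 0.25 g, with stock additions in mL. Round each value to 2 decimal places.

Scale factor relative to 1 L: 1.16.
sodium molybdate dihydrate: 13.3 mg/L × 1.16 L = 15.43 mg
sodium bicarbonate: C1V1 = C2V2 → 36.3 mM × 1160 mL ÷ 1000 mM = 42.11 mL
sodium pyruvate: dilute stock: 2.12 mM × 1160 mL ÷ 318 mM = 7.73 mL
hydrochloric acid: V = C2·V2/C1 = 15.9 mM × 1160 mL ÷ 1430 mM = 12.90 mL
Tris base: 13 g/L × 1.16 L = 15.08 g

sodium molybdate dihydrate 15.43 mg; sodium bicarbonate 42.11 mL; sodium pyruvate 7.73 mL; hydrochloric acid 12.90 mL; Tris base 15.08 g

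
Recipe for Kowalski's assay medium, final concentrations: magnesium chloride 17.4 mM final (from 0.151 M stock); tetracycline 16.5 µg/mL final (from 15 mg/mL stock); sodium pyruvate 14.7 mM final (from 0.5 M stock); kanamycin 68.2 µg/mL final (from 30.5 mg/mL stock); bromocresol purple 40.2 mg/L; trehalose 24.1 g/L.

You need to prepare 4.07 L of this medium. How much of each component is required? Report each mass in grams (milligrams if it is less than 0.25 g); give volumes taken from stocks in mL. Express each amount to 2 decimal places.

magnesium chloride 468.99 mL; tetracycline 4.48 mL; sodium pyruvate 119.66 mL; kanamycin 9.10 mL; bromocresol purple 163.61 mg; trehalose 98.09 g

Scale factor relative to 1 L: 4.07.
magnesium chloride: C1V1 = C2V2 → 17.4 mM × 4070 mL ÷ 151 mM = 468.99 mL
tetracycline: V = C2·V2/C1 = 16.5 µg/mL × 4070 mL ÷ 15000 µg/mL = 4.48 mL
sodium pyruvate: V = C2·V2/C1 = 14.7 mM × 4070 mL ÷ 500 mM = 119.66 mL
kanamycin: V = C2·V2/C1 = 68.2 µg/mL × 4070 mL ÷ 30500 µg/mL = 9.10 mL
bromocresol purple: 40.2 mg/L × 4.07 L = 163.61 mg
trehalose: 24.1 g/L × 4.07 L = 98.09 g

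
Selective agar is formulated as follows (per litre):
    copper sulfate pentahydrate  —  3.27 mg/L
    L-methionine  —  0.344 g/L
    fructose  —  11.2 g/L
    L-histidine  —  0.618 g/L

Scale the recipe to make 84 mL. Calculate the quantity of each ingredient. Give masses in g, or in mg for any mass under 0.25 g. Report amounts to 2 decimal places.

copper sulfate pentahydrate 0.27 mg; L-methionine 28.90 mg; fructose 0.94 g; L-histidine 51.91 mg

Target volume = 84 mL = 0.084 L.
copper sulfate pentahydrate: 3.27 mg/L × 0.084 L = 0.27 mg
L-methionine: 0.344 g/L × 0.084 L = 0.028896 g = 28.90 mg
fructose: 11.2 g/L × 0.084 L = 0.94 g
L-histidine: 0.618 g/L × 0.084 L = 0.051912 g = 51.91 mg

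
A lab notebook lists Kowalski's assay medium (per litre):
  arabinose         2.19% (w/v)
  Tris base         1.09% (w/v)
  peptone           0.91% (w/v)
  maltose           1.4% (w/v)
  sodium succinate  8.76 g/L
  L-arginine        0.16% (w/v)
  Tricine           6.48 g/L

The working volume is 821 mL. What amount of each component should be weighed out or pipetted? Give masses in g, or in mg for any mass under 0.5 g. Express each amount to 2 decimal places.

arabinose 17.98 g; Tris base 8.95 g; peptone 7.47 g; maltose 11.49 g; sodium succinate 7.19 g; L-arginine 1.31 g; Tricine 5.32 g

Target volume = 821 mL = 0.821 L.
arabinose: 2.19 g per 100 mL × 821 mL ÷ 100 = 17.98 g
Tris base: 1.09 g per 100 mL × 821 mL ÷ 100 = 8.95 g
peptone: 0.91% w/v = 9.1 g/L → 9.1 × 0.821 L = 7.47 g
maltose: 1.4 g per 100 mL × 821 mL ÷ 100 = 11.49 g
sodium succinate: 8.76 g/L × 0.821 L = 7.19 g
L-arginine: 0.16 g per 100 mL × 821 mL ÷ 100 = 1.31 g
Tricine: 6.48 g/L × 0.821 L = 5.32 g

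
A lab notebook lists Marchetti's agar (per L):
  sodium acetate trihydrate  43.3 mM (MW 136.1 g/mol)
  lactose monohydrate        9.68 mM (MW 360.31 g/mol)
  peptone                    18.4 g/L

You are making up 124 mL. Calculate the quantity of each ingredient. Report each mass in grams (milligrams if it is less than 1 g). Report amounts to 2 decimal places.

Working volume: 124 mL = 0.124 L.
sodium acetate trihydrate: 43.3 mmol/L × 136.1 mg/mmol × 0.124 L = 730.75 mg
lactose monohydrate: 9.68 mmol/L × 360.31 mg/mmol × 0.124 L = 432.49 mg
peptone: 18.4 g/L × 0.124 L = 2.28 g

sodium acetate trihydrate 730.75 mg; lactose monohydrate 432.49 mg; peptone 2.28 g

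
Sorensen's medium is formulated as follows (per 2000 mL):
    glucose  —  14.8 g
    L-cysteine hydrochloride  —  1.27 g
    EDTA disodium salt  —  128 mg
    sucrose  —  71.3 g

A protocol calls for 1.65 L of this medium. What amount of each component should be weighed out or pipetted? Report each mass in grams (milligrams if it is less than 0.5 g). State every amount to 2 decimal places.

Ratio of target to recipe volume: 1650 / 2000 = 0.825.
glucose: 14.8 g × (1650 mL / 2000 mL) = 12.21 g
L-cysteine hydrochloride: 1.27 g × (1650 mL / 2000 mL) = 1.05 g
EDTA disodium salt: 128 mg × (1650 mL / 2000 mL) = 105.60 mg
sucrose: 71.3 g × (1650 mL / 2000 mL) = 58.82 g

glucose 12.21 g; L-cysteine hydrochloride 1.05 g; EDTA disodium salt 105.60 mg; sucrose 58.82 g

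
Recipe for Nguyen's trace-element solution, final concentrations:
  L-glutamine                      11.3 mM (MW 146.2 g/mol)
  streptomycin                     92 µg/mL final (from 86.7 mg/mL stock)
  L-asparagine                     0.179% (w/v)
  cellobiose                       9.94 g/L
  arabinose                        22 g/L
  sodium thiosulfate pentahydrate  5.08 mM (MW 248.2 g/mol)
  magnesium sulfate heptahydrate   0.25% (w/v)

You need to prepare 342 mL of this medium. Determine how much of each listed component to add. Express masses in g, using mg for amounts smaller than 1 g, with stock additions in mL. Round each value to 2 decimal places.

L-glutamine 565.00 mg; streptomycin 0.36 mL; L-asparagine 612.18 mg; cellobiose 3.40 g; arabinose 7.52 g; sodium thiosulfate pentahydrate 431.21 mg; magnesium sulfate heptahydrate 855.00 mg

Target volume = 342 mL = 0.342 L.
L-glutamine: 11.3 mmol/L × 146.2 mg/mmol × 0.342 L = 565.00 mg
streptomycin: C1V1 = C2V2 → 92 µg/mL × 342 mL ÷ 86700 µg/mL = 0.36 mL
L-asparagine: 0.179 g per 100 mL × 342 mL ÷ 100 = 0.61218 g = 612.18 mg
cellobiose: 9.94 g/L × 0.342 L = 3.40 g
arabinose: 22 g/L × 0.342 L = 7.52 g
sodium thiosulfate pentahydrate: 5.08 mmol/L × 248.2 mg/mmol × 0.342 L = 431.21 mg
magnesium sulfate heptahydrate: 0.25% w/v = 2.5 g/L → 2.5 × 0.342 L = 0.855 g = 855.00 mg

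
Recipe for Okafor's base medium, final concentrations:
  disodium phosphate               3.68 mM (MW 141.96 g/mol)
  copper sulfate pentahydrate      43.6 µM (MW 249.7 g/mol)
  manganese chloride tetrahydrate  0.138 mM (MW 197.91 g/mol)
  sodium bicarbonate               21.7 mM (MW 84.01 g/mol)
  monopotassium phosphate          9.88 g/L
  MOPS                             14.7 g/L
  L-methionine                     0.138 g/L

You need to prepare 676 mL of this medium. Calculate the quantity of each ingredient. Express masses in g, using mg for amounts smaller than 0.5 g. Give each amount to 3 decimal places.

Scale factor relative to 1 L: 0.676.
disodium phosphate: 3.68 mmol/L × 141.96 mg/mmol × 0.676 L = 353.151 mg
copper sulfate pentahydrate: 43.6 µmol/L × 249.7 g/mol × 0.676 L ÷ 1000 = 7.360 mg
manganese chloride tetrahydrate: 0.138 mmol/L × 197.91 mg/mmol × 0.676 L = 18.463 mg
sodium bicarbonate: 21.7 mmol/L × 84.01 g/mol × 0.676 L ÷ 1000 = 1.232 g
monopotassium phosphate: 9.88 g/L × 0.676 L = 6.679 g
MOPS: 14.7 g/L × 0.676 L = 9.937 g
L-methionine: 0.138 g/L × 0.676 L = 0.093288 g = 93.288 mg

disodium phosphate 353.151 mg; copper sulfate pentahydrate 7.360 mg; manganese chloride tetrahydrate 18.463 mg; sodium bicarbonate 1.232 g; monopotassium phosphate 6.679 g; MOPS 9.937 g; L-methionine 93.288 mg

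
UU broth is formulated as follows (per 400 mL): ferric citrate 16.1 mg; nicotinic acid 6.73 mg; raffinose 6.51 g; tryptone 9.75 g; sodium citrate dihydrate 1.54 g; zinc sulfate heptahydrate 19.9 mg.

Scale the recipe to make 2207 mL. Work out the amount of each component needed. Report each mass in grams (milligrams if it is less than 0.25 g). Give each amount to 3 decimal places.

ferric citrate 88.832 mg; nicotinic acid 37.133 mg; raffinose 35.919 g; tryptone 53.796 g; sodium citrate dihydrate 8.497 g; zinc sulfate heptahydrate 109.798 mg

Scale factor = 2207 mL / 400 mL = 5.5175.
ferric citrate: 16.1 mg × (2207 mL / 400 mL) = 88.832 mg
nicotinic acid: 6.73 mg × (2207 mL / 400 mL) = 37.133 mg
raffinose: 6.51 g × (2207 mL / 400 mL) = 35.919 g
tryptone: 9.75 g × (2207 mL / 400 mL) = 53.796 g
sodium citrate dihydrate: 1.54 g × (2207 mL / 400 mL) = 8.497 g
zinc sulfate heptahydrate: 19.9 mg × (2207 mL / 400 mL) = 109.798 mg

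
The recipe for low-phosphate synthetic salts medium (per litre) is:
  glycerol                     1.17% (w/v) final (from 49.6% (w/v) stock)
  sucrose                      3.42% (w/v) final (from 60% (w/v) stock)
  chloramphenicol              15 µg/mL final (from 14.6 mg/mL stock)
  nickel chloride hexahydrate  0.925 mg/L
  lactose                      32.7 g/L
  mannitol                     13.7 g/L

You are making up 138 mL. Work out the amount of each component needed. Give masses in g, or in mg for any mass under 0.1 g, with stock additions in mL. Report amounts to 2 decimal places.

glycerol 3.26 mL; sucrose 7.87 mL; chloramphenicol 0.14 mL; nickel chloride hexahydrate 0.13 mg; lactose 4.51 g; mannitol 1.89 g

Working volume: 138 mL = 0.138 L.
glycerol: C1V1 = C2V2 → 1.17% ÷ 49.6% × 138 mL = 3.26 mL
sucrose: C1V1 = C2V2 → 3.42% ÷ 60% × 138 mL = 7.87 mL
chloramphenicol: V = C2·V2/C1 = 15 µg/mL × 138 mL ÷ 14600 µg/mL = 0.14 mL
nickel chloride hexahydrate: 0.925 mg/L × 0.138 L = 0.13 mg
lactose: 32.7 g/L × 0.138 L = 4.51 g
mannitol: 13.7 g/L × 0.138 L = 1.89 g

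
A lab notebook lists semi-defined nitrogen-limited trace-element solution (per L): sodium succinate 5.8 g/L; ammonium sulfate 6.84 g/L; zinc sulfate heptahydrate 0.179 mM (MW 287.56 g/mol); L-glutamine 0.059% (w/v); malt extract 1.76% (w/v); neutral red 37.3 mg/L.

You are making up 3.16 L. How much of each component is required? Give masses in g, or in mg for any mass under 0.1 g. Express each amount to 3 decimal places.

sodium succinate 18.328 g; ammonium sulfate 21.614 g; zinc sulfate heptahydrate 0.163 g; L-glutamine 1.864 g; malt extract 55.616 g; neutral red 0.118 g

Scale factor relative to 1 L: 3.16.
sodium succinate: 5.8 g/L × 3.16 L = 18.328 g
ammonium sulfate: 6.84 g/L × 3.16 L = 21.614 g
zinc sulfate heptahydrate: 0.179 mmol/L × 287.56 g/mol × 3.16 L ÷ 1000 = 0.163 g
L-glutamine: 0.059 g per 100 mL × 3160 mL ÷ 100 = 1.864 g
malt extract: 1.76 g per 100 mL × 3160 mL ÷ 100 = 55.616 g
neutral red: 37.3 mg/L × 3.16 L = 117.868 mg = 0.118 g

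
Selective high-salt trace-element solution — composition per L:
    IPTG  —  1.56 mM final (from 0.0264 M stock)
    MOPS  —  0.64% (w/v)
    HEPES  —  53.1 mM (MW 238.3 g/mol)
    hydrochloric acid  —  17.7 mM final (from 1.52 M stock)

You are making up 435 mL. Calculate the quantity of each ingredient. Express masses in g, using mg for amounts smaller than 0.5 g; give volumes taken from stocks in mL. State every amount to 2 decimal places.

IPTG 25.70 mL; MOPS 2.78 g; HEPES 5.50 g; hydrochloric acid 5.07 mL

Scale factor relative to 1 L: 0.435.
IPTG: dilute stock: 1.56 mM × 435 mL ÷ 26.4 mM = 25.70 mL
MOPS: 0.64 g per 100 mL × 435 mL ÷ 100 = 2.78 g
HEPES: 53.1 mmol/L × 238.3 g/mol × 0.435 L ÷ 1000 = 5.50 g
hydrochloric acid: C1V1 = C2V2 → 17.7 mM × 435 mL ÷ 1520 mM = 5.07 mL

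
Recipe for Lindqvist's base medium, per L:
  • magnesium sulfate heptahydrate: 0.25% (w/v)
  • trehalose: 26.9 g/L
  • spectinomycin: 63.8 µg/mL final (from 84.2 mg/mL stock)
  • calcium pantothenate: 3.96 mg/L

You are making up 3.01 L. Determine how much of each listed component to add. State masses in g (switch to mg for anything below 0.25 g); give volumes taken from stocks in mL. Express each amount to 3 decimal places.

magnesium sulfate heptahydrate 7.525 g; trehalose 80.969 g; spectinomycin 2.281 mL; calcium pantothenate 11.920 mg

Scale factor relative to 1 L: 3.01.
magnesium sulfate heptahydrate: 0.25% w/v = 2.5 g/L → 2.5 × 3.01 L = 7.525 g
trehalose: 26.9 g/L × 3.01 L = 80.969 g
spectinomycin: C1V1 = C2V2 → 63.8 µg/mL × 3010 mL ÷ 84200 µg/mL = 2.281 mL
calcium pantothenate: 3.96 mg/L × 3.01 L = 11.920 mg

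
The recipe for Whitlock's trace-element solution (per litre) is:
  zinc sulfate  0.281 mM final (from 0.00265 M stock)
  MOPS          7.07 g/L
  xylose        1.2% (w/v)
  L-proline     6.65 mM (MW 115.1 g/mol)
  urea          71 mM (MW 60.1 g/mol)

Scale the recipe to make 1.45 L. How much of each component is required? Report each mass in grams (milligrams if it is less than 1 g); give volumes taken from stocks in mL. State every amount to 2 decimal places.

zinc sulfate 153.75 mL; MOPS 10.25 g; xylose 17.40 g; L-proline 1.11 g; urea 6.19 g

Working volume: 1.45 L.
zinc sulfate: V = C2·V2/C1 = 0.281 mM × 1450 mL ÷ 2.65 mM = 153.75 mL
MOPS: 7.07 g/L × 1.45 L = 10.25 g
xylose: 1.2 g per 100 mL × 1450 mL ÷ 100 = 17.40 g
L-proline: 6.65 mmol/L × 115.1 g/mol × 1.45 L ÷ 1000 = 1.11 g
urea: 71 mmol/L × 60.1 g/mol × 1.45 L ÷ 1000 = 6.19 g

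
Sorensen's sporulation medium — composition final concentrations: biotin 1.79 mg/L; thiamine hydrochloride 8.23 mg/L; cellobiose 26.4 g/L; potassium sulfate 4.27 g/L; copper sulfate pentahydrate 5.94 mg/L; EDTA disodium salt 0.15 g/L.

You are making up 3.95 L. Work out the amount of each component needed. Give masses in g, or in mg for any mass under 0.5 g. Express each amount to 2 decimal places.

Working volume: 3.95 L.
biotin: 1.79 mg/L × 3.95 L = 7.07 mg
thiamine hydrochloride: 8.23 mg/L × 3.95 L = 32.51 mg
cellobiose: 26.4 g/L × 3.95 L = 104.28 g
potassium sulfate: 4.27 g/L × 3.95 L = 16.87 g
copper sulfate pentahydrate: 5.94 mg/L × 3.95 L = 23.46 mg
EDTA disodium salt: 0.15 g/L × 3.95 L = 0.59 g

biotin 7.07 mg; thiamine hydrochloride 32.51 mg; cellobiose 104.28 g; potassium sulfate 16.87 g; copper sulfate pentahydrate 23.46 mg; EDTA disodium salt 0.59 g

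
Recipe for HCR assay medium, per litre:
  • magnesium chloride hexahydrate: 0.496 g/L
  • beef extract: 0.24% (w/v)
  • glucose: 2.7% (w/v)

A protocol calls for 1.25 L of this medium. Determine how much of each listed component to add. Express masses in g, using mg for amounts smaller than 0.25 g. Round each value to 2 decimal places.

magnesium chloride hexahydrate 0.62 g; beef extract 3.00 g; glucose 33.75 g

Scale factor relative to 1 L: 1.25.
magnesium chloride hexahydrate: 0.496 g/L × 1.25 L = 0.62 g
beef extract: 0.24 g per 100 mL × 1250 mL ÷ 100 = 3.00 g
glucose: 2.7 g per 100 mL × 1250 mL ÷ 100 = 33.75 g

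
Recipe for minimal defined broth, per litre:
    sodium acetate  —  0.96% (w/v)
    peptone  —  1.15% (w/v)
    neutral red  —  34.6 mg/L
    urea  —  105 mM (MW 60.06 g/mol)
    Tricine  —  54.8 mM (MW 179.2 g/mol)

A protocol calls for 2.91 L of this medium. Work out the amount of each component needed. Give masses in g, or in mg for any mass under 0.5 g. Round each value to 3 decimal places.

sodium acetate 27.936 g; peptone 33.465 g; neutral red 100.686 mg; urea 18.351 g; Tricine 28.577 g

Working volume: 2.91 L.
sodium acetate: 0.96 g per 100 mL × 2910 mL ÷ 100 = 27.936 g
peptone: 1.15% w/v = 11.5 g/L → 11.5 × 2.91 L = 33.465 g
neutral red: 34.6 mg/L × 2.91 L = 100.686 mg
urea: 105 mmol/L × 60.06 g/mol × 2.91 L ÷ 1000 = 18.351 g
Tricine: 54.8 mmol/L × 179.2 g/mol × 2.91 L ÷ 1000 = 28.577 g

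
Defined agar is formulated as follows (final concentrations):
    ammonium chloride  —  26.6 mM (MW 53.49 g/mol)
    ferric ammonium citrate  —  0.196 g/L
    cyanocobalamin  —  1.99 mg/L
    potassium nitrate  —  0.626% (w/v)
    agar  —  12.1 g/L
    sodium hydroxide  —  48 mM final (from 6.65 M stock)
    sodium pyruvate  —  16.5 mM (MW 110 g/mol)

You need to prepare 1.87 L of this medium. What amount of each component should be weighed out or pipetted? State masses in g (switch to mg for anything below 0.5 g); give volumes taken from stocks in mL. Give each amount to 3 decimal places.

ammonium chloride 2.661 g; ferric ammonium citrate 366.520 mg; cyanocobalamin 3.721 mg; potassium nitrate 11.706 g; agar 22.627 g; sodium hydroxide 13.498 mL; sodium pyruvate 3.394 g

Scale factor relative to 1 L: 1.87.
ammonium chloride: 26.6 mmol/L × 53.49 g/mol × 1.87 L ÷ 1000 = 2.661 g
ferric ammonium citrate: 0.196 g/L × 1.87 L = 0.36652 g = 366.520 mg
cyanocobalamin: 1.99 mg/L × 1.87 L = 3.721 mg
potassium nitrate: 0.626 g per 100 mL × 1870 mL ÷ 100 = 11.706 g
agar: 12.1 g/L × 1.87 L = 22.627 g
sodium hydroxide: V = C2·V2/C1 = 48 mM × 1870 mL ÷ 6650 mM = 13.498 mL
sodium pyruvate: 16.5 mmol/L × 110 g/mol × 1.87 L ÷ 1000 = 3.394 g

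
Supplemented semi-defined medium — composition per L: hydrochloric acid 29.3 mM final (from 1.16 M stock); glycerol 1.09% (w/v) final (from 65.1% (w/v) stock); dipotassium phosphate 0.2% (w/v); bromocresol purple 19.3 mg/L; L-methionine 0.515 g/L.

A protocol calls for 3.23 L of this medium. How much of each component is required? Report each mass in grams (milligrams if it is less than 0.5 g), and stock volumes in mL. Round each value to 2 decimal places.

hydrochloric acid 81.59 mL; glycerol 54.08 mL; dipotassium phosphate 6.46 g; bromocresol purple 62.34 mg; L-methionine 1.66 g

Working volume: 3.23 L.
hydrochloric acid: C1V1 = C2V2 → 29.3 mM × 3230 mL ÷ 1160 mM = 81.59 mL
glycerol: dilute stock: 1.09% ÷ 65.1% × 3230 mL = 54.08 mL
dipotassium phosphate: 0.2 g per 100 mL × 3230 mL ÷ 100 = 6.46 g
bromocresol purple: 19.3 mg/L × 3.23 L = 62.34 mg
L-methionine: 0.515 g/L × 3.23 L = 1.66 g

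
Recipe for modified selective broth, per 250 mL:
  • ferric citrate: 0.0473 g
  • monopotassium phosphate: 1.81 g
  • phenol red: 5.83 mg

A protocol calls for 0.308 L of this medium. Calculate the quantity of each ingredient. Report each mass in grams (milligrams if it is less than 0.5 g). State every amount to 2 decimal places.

Ratio of target to recipe volume: 308 / 250 = 1.232.
ferric citrate: 0.0473 g × (308 mL / 250 mL) = 0.0582736 g = 58.27 mg
monopotassium phosphate: 1.81 g × (308 mL / 250 mL) = 2.23 g
phenol red: 5.83 mg × (308 mL / 250 mL) = 7.18 mg

ferric citrate 58.27 mg; monopotassium phosphate 2.23 g; phenol red 7.18 mg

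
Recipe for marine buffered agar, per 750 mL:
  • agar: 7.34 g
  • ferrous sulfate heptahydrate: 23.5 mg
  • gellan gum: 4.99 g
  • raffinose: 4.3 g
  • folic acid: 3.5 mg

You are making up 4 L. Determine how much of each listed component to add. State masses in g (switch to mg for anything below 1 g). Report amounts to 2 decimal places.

agar 39.15 g; ferrous sulfate heptahydrate 125.33 mg; gellan gum 26.61 g; raffinose 22.93 g; folic acid 18.67 mg

Ratio of target to recipe volume: 4000 / 750 = 5.33333.
agar: 7.34 g × (4000 mL / 750 mL) = 39.15 g
ferrous sulfate heptahydrate: 23.5 mg × (4000 mL / 750 mL) = 125.33 mg
gellan gum: 4.99 g × (4000 mL / 750 mL) = 26.61 g
raffinose: 4.3 g × (4000 mL / 750 mL) = 22.93 g
folic acid: 3.5 mg × (4000 mL / 750 mL) = 18.67 mg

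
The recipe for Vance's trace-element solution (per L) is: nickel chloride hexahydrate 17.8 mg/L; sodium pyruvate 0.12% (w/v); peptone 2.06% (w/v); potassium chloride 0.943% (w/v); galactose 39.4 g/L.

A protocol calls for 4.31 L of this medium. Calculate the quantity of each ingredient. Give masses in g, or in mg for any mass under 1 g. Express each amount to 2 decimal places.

nickel chloride hexahydrate 76.72 mg; sodium pyruvate 5.17 g; peptone 88.79 g; potassium chloride 40.64 g; galactose 169.81 g

Working volume: 4.31 L.
nickel chloride hexahydrate: 17.8 mg/L × 4.31 L = 76.72 mg
sodium pyruvate: 0.12 g per 100 mL × 4310 mL ÷ 100 = 5.17 g
peptone: 2.06 g per 100 mL × 4310 mL ÷ 100 = 88.79 g
potassium chloride: 0.943 g per 100 mL × 4310 mL ÷ 100 = 40.64 g
galactose: 39.4 g/L × 4.31 L = 169.81 g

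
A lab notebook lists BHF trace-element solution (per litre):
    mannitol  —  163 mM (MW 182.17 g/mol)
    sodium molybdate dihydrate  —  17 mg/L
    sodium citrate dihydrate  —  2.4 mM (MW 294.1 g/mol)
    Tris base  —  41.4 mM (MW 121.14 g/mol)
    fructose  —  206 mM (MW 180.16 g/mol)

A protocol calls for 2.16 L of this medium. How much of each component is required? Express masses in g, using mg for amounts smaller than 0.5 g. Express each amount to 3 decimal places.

mannitol 64.138 g; sodium molybdate dihydrate 36.720 mg; sodium citrate dihydrate 1.525 g; Tris base 10.833 g; fructose 80.164 g

Scale factor relative to 1 L: 2.16.
mannitol: 163 mmol/L × 182.17 g/mol × 2.16 L ÷ 1000 = 64.138 g
sodium molybdate dihydrate: 17 mg/L × 2.16 L = 36.720 mg
sodium citrate dihydrate: 2.4 mmol/L × 294.1 g/mol × 2.16 L ÷ 1000 = 1.525 g
Tris base: 41.4 mmol/L × 121.14 g/mol × 2.16 L ÷ 1000 = 10.833 g
fructose: 206 mmol/L × 180.16 g/mol × 2.16 L ÷ 1000 = 80.164 g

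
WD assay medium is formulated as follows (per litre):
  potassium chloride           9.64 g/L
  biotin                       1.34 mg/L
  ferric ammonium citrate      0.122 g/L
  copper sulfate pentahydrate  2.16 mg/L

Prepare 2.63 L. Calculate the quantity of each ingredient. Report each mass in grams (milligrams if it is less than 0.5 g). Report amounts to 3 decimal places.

Scale factor relative to 1 L: 2.63.
potassium chloride: 9.64 g/L × 2.63 L = 25.353 g
biotin: 1.34 mg/L × 2.63 L = 3.524 mg
ferric ammonium citrate: 0.122 g/L × 2.63 L = 0.32086 g = 320.860 mg
copper sulfate pentahydrate: 2.16 mg/L × 2.63 L = 5.681 mg

potassium chloride 25.353 g; biotin 3.524 mg; ferric ammonium citrate 320.860 mg; copper sulfate pentahydrate 5.681 mg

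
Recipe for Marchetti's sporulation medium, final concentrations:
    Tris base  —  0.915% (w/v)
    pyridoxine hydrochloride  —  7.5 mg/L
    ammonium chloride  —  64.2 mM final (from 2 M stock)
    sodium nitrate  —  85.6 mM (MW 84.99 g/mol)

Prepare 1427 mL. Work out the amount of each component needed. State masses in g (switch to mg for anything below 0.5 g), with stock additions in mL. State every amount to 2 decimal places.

Scale factor relative to 1 L: 1.427.
Tris base: 0.915% w/v = 9.15 g/L → 9.15 × 1.427 L = 13.06 g
pyridoxine hydrochloride: 7.5 mg/L × 1.427 L = 10.70 mg
ammonium chloride: V = C2·V2/C1 = 64.2 mM × 1427 mL ÷ 2000 mM = 45.81 mL
sodium nitrate: 85.6 mmol/L × 84.99 g/mol × 1.427 L ÷ 1000 = 10.38 g

Tris base 13.06 g; pyridoxine hydrochloride 10.70 mg; ammonium chloride 45.81 mL; sodium nitrate 10.38 g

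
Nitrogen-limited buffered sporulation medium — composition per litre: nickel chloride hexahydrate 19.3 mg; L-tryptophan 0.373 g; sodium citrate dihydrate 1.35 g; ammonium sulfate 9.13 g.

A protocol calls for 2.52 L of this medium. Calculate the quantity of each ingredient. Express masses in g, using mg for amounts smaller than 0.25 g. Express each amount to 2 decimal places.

nickel chloride hexahydrate 48.64 mg; L-tryptophan 0.94 g; sodium citrate dihydrate 3.40 g; ammonium sulfate 23.01 g

Ratio of target to recipe volume: 2520 / 1000 = 2.52.
nickel chloride hexahydrate: 19.3 mg × (2520 mL / 1000 mL) = 48.64 mg
L-tryptophan: 0.373 g × (2520 mL / 1000 mL) = 0.94 g
sodium citrate dihydrate: 1.35 g × (2520 mL / 1000 mL) = 3.40 g
ammonium sulfate: 9.13 g × (2520 mL / 1000 mL) = 23.01 g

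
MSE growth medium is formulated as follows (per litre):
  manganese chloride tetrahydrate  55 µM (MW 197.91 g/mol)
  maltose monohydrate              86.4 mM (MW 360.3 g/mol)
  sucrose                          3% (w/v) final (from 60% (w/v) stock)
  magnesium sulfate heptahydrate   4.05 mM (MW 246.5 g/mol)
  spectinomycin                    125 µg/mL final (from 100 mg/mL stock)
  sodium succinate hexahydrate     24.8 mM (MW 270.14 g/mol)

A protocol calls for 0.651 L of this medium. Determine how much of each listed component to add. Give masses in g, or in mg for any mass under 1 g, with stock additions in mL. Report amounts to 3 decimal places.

Scale factor relative to 1 L: 0.651.
manganese chloride tetrahydrate: 55 µmol/L × 197.91 g/mol × 0.651 L ÷ 1000 = 7.086 mg
maltose monohydrate: 86.4 mmol/L × 360.3 g/mol × 0.651 L ÷ 1000 = 20.266 g
sucrose: C1V1 = C2V2 → 3% ÷ 60% × 651 mL = 32.550 mL
magnesium sulfate heptahydrate: 4.05 mmol/L × 246.5 mg/mmol × 0.651 L = 649.910 mg
spectinomycin: V = C2·V2/C1 = 125 µg/mL × 651 mL ÷ 100000 µg/mL = 0.814 mL
sodium succinate hexahydrate: 24.8 mmol/L × 270.14 g/mol × 0.651 L ÷ 1000 = 4.361 g

manganese chloride tetrahydrate 7.086 mg; maltose monohydrate 20.266 g; sucrose 32.550 mL; magnesium sulfate heptahydrate 649.910 mg; spectinomycin 0.814 mL; sodium succinate hexahydrate 4.361 g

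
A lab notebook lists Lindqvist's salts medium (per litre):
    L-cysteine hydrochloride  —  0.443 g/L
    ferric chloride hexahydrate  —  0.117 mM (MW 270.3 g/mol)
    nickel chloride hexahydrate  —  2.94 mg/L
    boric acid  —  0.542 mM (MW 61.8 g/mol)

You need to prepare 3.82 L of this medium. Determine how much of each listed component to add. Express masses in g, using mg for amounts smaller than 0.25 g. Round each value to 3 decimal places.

Scale factor relative to 1 L: 3.82.
L-cysteine hydrochloride: 0.443 g/L × 3.82 L = 1.692 g
ferric chloride hexahydrate: 0.117 mmol/L × 270.3 mg/mmol × 3.82 L = 120.808 mg
nickel chloride hexahydrate: 2.94 mg/L × 3.82 L = 11.231 mg
boric acid: 0.542 mmol/L × 61.8 mg/mmol × 3.82 L = 127.953 mg

L-cysteine hydrochloride 1.692 g; ferric chloride hexahydrate 120.808 mg; nickel chloride hexahydrate 11.231 mg; boric acid 127.953 mg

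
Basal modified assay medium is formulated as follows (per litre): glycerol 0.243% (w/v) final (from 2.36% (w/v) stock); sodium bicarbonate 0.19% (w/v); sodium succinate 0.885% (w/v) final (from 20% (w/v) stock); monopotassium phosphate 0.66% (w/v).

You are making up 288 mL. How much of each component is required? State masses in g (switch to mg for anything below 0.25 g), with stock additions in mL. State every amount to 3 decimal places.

Working volume: 288 mL = 0.288 L.
glycerol: V = C2·V2/C1 = 0.243% ÷ 2.36% × 288 mL = 29.654 mL
sodium bicarbonate: 0.19 g per 100 mL × 288 mL ÷ 100 = 0.547 g
sodium succinate: dilute stock: 0.885% ÷ 20% × 288 mL = 12.744 mL
monopotassium phosphate: 0.66 g per 100 mL × 288 mL ÷ 100 = 1.901 g

glycerol 29.654 mL; sodium bicarbonate 0.547 g; sodium succinate 12.744 mL; monopotassium phosphate 1.901 g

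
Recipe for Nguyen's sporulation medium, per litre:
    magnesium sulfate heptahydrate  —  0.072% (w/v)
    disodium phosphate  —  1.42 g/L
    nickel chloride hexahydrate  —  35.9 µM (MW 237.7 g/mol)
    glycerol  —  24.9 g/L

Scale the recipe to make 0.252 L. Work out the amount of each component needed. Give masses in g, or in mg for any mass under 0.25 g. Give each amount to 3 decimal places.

magnesium sulfate heptahydrate 181.440 mg; disodium phosphate 0.358 g; nickel chloride hexahydrate 2.150 mg; glycerol 6.275 g

Working volume: 0.252 L.
magnesium sulfate heptahydrate: 0.072 g per 100 mL × 252 mL ÷ 100 = 0.18144 g = 181.440 mg
disodium phosphate: 1.42 g/L × 0.252 L = 0.358 g
nickel chloride hexahydrate: 35.9 µmol/L × 237.7 g/mol × 0.252 L ÷ 1000 = 2.150 mg
glycerol: 24.9 g/L × 0.252 L = 6.275 g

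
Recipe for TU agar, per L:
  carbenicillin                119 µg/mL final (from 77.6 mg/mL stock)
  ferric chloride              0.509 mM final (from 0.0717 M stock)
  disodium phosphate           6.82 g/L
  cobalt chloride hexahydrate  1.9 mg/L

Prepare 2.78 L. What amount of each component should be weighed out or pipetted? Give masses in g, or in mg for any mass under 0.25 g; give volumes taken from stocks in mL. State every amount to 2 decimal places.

Scale factor relative to 1 L: 2.78.
carbenicillin: dilute stock: 119 µg/mL × 2780 mL ÷ 77600 µg/mL = 4.26 mL
ferric chloride: C1V1 = C2V2 → 0.509 mM × 2780 mL ÷ 71.7 mM = 19.74 mL
disodium phosphate: 6.82 g/L × 2.78 L = 18.96 g
cobalt chloride hexahydrate: 1.9 mg/L × 2.78 L = 5.28 mg

carbenicillin 4.26 mL; ferric chloride 19.74 mL; disodium phosphate 18.96 g; cobalt chloride hexahydrate 5.28 mg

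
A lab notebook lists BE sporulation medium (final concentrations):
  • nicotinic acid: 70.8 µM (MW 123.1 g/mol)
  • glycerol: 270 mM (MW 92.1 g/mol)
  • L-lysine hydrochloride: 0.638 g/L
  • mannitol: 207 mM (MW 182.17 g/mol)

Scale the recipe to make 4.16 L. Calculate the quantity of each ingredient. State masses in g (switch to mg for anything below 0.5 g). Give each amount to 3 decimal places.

nicotinic acid 36.256 mg; glycerol 103.447 g; L-lysine hydrochloride 2.654 g; mannitol 156.870 g

Scale factor relative to 1 L: 4.16.
nicotinic acid: 70.8 µmol/L × 123.1 g/mol × 4.16 L ÷ 1000 = 36.256 mg
glycerol: 270 mmol/L × 92.1 g/mol × 4.16 L ÷ 1000 = 103.447 g
L-lysine hydrochloride: 0.638 g/L × 4.16 L = 2.654 g
mannitol: 207 mmol/L × 182.17 g/mol × 4.16 L ÷ 1000 = 156.870 g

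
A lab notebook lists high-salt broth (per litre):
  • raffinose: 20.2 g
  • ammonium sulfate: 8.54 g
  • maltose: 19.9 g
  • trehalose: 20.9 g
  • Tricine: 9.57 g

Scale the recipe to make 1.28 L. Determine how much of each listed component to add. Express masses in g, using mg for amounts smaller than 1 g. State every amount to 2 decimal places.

raffinose 25.86 g; ammonium sulfate 10.93 g; maltose 25.47 g; trehalose 26.75 g; Tricine 12.25 g

Scale factor = 1280 mL / 1000 mL = 1.28.
raffinose: 20.2 g × (1280 mL / 1000 mL) = 25.86 g
ammonium sulfate: 8.54 g × (1280 mL / 1000 mL) = 10.93 g
maltose: 19.9 g × (1280 mL / 1000 mL) = 25.47 g
trehalose: 20.9 g × (1280 mL / 1000 mL) = 26.75 g
Tricine: 9.57 g × (1280 mL / 1000 mL) = 12.25 g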